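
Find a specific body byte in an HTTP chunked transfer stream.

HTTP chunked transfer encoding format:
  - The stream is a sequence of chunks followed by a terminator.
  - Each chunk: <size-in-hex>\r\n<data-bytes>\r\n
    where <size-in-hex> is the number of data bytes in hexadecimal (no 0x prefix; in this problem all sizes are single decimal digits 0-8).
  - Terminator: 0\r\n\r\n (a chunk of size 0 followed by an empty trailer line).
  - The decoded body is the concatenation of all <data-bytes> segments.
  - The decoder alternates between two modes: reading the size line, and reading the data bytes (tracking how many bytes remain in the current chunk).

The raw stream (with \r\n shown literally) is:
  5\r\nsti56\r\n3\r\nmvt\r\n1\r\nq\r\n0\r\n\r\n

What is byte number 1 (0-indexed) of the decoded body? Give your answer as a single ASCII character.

Chunk 1: stream[0..1]='5' size=0x5=5, data at stream[3..8]='sti56' -> body[0..5], body so far='sti56'
Chunk 2: stream[10..11]='3' size=0x3=3, data at stream[13..16]='mvt' -> body[5..8], body so far='sti56mvt'
Chunk 3: stream[18..19]='1' size=0x1=1, data at stream[21..22]='q' -> body[8..9], body so far='sti56mvtq'
Chunk 4: stream[24..25]='0' size=0 (terminator). Final body='sti56mvtq' (9 bytes)
Body byte 1 = 't'

Answer: t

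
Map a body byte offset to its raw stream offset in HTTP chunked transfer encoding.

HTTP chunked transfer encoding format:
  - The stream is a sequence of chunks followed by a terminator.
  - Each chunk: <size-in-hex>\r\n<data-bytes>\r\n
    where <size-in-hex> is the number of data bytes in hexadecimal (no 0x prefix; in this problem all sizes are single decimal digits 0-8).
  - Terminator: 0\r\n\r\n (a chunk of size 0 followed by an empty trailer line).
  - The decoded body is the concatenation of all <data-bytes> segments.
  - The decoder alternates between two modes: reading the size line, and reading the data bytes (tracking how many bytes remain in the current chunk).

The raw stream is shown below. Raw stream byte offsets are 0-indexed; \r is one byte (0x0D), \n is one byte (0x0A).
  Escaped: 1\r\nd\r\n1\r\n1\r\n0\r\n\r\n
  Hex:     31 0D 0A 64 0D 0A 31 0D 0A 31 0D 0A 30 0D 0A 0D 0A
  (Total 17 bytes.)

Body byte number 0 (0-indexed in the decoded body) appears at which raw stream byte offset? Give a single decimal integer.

Answer: 3

Derivation:
Chunk 1: stream[0..1]='1' size=0x1=1, data at stream[3..4]='d' -> body[0..1], body so far='d'
Chunk 2: stream[6..7]='1' size=0x1=1, data at stream[9..10]='1' -> body[1..2], body so far='d1'
Chunk 3: stream[12..13]='0' size=0 (terminator). Final body='d1' (2 bytes)
Body byte 0 at stream offset 3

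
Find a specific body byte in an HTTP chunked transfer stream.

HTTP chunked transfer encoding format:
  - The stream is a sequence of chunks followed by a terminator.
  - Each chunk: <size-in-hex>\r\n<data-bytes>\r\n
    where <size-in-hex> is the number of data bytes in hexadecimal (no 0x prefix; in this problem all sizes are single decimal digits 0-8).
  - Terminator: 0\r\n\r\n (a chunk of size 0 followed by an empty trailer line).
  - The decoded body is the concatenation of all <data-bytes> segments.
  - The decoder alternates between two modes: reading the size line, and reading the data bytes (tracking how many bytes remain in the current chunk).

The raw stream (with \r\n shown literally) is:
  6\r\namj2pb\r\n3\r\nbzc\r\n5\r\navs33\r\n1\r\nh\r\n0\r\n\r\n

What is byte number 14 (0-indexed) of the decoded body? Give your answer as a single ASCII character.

Answer: h

Derivation:
Chunk 1: stream[0..1]='6' size=0x6=6, data at stream[3..9]='amj2pb' -> body[0..6], body so far='amj2pb'
Chunk 2: stream[11..12]='3' size=0x3=3, data at stream[14..17]='bzc' -> body[6..9], body so far='amj2pbbzc'
Chunk 3: stream[19..20]='5' size=0x5=5, data at stream[22..27]='avs33' -> body[9..14], body so far='amj2pbbzcavs33'
Chunk 4: stream[29..30]='1' size=0x1=1, data at stream[32..33]='h' -> body[14..15], body so far='amj2pbbzcavs33h'
Chunk 5: stream[35..36]='0' size=0 (terminator). Final body='amj2pbbzcavs33h' (15 bytes)
Body byte 14 = 'h'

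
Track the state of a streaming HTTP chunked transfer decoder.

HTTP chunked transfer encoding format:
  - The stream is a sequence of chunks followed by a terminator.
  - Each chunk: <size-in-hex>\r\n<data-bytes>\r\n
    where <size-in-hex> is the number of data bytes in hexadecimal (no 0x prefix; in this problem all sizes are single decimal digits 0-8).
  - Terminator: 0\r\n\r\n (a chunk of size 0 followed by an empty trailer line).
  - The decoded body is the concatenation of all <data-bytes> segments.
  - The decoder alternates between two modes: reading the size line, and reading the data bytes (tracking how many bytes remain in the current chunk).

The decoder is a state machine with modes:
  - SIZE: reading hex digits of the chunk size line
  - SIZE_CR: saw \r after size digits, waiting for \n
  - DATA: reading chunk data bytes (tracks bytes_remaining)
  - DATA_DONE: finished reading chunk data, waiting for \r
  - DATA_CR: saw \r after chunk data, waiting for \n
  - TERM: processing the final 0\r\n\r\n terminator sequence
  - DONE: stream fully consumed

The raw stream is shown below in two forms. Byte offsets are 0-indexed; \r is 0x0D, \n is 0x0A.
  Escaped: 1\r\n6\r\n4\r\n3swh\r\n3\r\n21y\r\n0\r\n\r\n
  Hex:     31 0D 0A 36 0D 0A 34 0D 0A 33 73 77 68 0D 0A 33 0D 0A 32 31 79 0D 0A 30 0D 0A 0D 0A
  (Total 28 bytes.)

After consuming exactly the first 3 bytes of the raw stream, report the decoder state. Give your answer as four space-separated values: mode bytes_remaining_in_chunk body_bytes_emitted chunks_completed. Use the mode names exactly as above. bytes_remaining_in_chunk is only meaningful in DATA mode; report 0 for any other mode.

Answer: DATA 1 0 0

Derivation:
Byte 0 = '1': mode=SIZE remaining=0 emitted=0 chunks_done=0
Byte 1 = 0x0D: mode=SIZE_CR remaining=0 emitted=0 chunks_done=0
Byte 2 = 0x0A: mode=DATA remaining=1 emitted=0 chunks_done=0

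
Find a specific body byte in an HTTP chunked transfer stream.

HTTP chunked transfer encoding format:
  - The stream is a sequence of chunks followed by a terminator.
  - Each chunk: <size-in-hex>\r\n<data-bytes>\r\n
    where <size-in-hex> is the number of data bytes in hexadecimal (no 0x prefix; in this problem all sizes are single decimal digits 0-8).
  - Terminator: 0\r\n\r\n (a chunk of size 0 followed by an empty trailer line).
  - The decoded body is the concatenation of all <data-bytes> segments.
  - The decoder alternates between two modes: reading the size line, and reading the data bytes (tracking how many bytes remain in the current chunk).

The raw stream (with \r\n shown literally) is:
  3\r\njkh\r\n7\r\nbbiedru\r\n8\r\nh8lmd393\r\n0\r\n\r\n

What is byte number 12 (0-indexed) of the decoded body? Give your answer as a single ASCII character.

Answer: l

Derivation:
Chunk 1: stream[0..1]='3' size=0x3=3, data at stream[3..6]='jkh' -> body[0..3], body so far='jkh'
Chunk 2: stream[8..9]='7' size=0x7=7, data at stream[11..18]='bbiedru' -> body[3..10], body so far='jkhbbiedru'
Chunk 3: stream[20..21]='8' size=0x8=8, data at stream[23..31]='h8lmd393' -> body[10..18], body so far='jkhbbiedruh8lmd393'
Chunk 4: stream[33..34]='0' size=0 (terminator). Final body='jkhbbiedruh8lmd393' (18 bytes)
Body byte 12 = 'l'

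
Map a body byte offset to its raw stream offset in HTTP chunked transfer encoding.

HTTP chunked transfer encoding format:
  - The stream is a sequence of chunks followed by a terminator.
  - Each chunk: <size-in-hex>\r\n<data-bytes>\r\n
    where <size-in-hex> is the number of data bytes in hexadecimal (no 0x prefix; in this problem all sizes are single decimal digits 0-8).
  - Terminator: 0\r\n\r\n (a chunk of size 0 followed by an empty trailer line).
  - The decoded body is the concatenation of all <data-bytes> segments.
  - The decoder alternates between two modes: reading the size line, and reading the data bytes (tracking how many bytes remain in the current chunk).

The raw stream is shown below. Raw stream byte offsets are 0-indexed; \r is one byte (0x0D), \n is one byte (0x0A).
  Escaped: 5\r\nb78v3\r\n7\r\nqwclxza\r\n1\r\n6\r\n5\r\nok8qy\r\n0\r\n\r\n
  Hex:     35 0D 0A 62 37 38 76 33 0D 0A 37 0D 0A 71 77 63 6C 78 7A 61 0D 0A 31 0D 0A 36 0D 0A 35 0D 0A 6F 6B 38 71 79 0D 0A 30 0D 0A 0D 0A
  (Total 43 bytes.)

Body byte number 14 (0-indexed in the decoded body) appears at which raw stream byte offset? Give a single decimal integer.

Chunk 1: stream[0..1]='5' size=0x5=5, data at stream[3..8]='b78v3' -> body[0..5], body so far='b78v3'
Chunk 2: stream[10..11]='7' size=0x7=7, data at stream[13..20]='qwclxza' -> body[5..12], body so far='b78v3qwclxza'
Chunk 3: stream[22..23]='1' size=0x1=1, data at stream[25..26]='6' -> body[12..13], body so far='b78v3qwclxza6'
Chunk 4: stream[28..29]='5' size=0x5=5, data at stream[31..36]='ok8qy' -> body[13..18], body so far='b78v3qwclxza6ok8qy'
Chunk 5: stream[38..39]='0' size=0 (terminator). Final body='b78v3qwclxza6ok8qy' (18 bytes)
Body byte 14 at stream offset 32

Answer: 32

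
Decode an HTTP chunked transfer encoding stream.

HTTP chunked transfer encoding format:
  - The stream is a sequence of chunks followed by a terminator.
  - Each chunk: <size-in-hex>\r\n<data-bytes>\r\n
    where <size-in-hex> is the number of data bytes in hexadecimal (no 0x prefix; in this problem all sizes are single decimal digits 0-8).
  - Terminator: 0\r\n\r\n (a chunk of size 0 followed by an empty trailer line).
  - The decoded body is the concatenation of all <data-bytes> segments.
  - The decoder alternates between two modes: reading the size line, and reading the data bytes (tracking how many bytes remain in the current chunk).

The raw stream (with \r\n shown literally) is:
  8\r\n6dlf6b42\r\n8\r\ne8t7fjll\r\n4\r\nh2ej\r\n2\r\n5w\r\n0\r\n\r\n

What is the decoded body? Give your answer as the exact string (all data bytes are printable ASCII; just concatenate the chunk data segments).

Answer: 6dlf6b42e8t7fjllh2ej5w

Derivation:
Chunk 1: stream[0..1]='8' size=0x8=8, data at stream[3..11]='6dlf6b42' -> body[0..8], body so far='6dlf6b42'
Chunk 2: stream[13..14]='8' size=0x8=8, data at stream[16..24]='e8t7fjll' -> body[8..16], body so far='6dlf6b42e8t7fjll'
Chunk 3: stream[26..27]='4' size=0x4=4, data at stream[29..33]='h2ej' -> body[16..20], body so far='6dlf6b42e8t7fjllh2ej'
Chunk 4: stream[35..36]='2' size=0x2=2, data at stream[38..40]='5w' -> body[20..22], body so far='6dlf6b42e8t7fjllh2ej5w'
Chunk 5: stream[42..43]='0' size=0 (terminator). Final body='6dlf6b42e8t7fjllh2ej5w' (22 bytes)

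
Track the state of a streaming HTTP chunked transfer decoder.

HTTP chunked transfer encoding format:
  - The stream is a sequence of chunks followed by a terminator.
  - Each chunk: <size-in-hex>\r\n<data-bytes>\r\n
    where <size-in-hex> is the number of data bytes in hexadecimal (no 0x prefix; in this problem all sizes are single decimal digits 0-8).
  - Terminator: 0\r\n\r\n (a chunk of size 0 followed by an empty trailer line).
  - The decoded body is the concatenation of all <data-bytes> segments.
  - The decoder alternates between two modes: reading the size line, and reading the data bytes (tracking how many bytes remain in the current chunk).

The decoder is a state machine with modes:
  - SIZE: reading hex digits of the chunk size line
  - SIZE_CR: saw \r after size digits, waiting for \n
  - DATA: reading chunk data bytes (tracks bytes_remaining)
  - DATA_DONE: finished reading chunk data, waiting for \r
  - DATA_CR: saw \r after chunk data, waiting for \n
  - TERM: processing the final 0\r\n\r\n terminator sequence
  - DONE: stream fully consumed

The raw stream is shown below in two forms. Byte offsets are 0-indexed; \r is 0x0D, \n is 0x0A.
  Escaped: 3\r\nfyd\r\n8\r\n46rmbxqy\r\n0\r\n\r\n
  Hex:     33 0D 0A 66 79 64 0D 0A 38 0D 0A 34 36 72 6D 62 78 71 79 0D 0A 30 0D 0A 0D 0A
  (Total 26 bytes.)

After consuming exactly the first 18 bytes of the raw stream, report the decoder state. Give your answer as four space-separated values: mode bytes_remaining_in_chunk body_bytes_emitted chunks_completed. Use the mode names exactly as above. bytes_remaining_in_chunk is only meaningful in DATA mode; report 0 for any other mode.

Byte 0 = '3': mode=SIZE remaining=0 emitted=0 chunks_done=0
Byte 1 = 0x0D: mode=SIZE_CR remaining=0 emitted=0 chunks_done=0
Byte 2 = 0x0A: mode=DATA remaining=3 emitted=0 chunks_done=0
Byte 3 = 'f': mode=DATA remaining=2 emitted=1 chunks_done=0
Byte 4 = 'y': mode=DATA remaining=1 emitted=2 chunks_done=0
Byte 5 = 'd': mode=DATA_DONE remaining=0 emitted=3 chunks_done=0
Byte 6 = 0x0D: mode=DATA_CR remaining=0 emitted=3 chunks_done=0
Byte 7 = 0x0A: mode=SIZE remaining=0 emitted=3 chunks_done=1
Byte 8 = '8': mode=SIZE remaining=0 emitted=3 chunks_done=1
Byte 9 = 0x0D: mode=SIZE_CR remaining=0 emitted=3 chunks_done=1
Byte 10 = 0x0A: mode=DATA remaining=8 emitted=3 chunks_done=1
Byte 11 = '4': mode=DATA remaining=7 emitted=4 chunks_done=1
Byte 12 = '6': mode=DATA remaining=6 emitted=5 chunks_done=1
Byte 13 = 'r': mode=DATA remaining=5 emitted=6 chunks_done=1
Byte 14 = 'm': mode=DATA remaining=4 emitted=7 chunks_done=1
Byte 15 = 'b': mode=DATA remaining=3 emitted=8 chunks_done=1
Byte 16 = 'x': mode=DATA remaining=2 emitted=9 chunks_done=1
Byte 17 = 'q': mode=DATA remaining=1 emitted=10 chunks_done=1

Answer: DATA 1 10 1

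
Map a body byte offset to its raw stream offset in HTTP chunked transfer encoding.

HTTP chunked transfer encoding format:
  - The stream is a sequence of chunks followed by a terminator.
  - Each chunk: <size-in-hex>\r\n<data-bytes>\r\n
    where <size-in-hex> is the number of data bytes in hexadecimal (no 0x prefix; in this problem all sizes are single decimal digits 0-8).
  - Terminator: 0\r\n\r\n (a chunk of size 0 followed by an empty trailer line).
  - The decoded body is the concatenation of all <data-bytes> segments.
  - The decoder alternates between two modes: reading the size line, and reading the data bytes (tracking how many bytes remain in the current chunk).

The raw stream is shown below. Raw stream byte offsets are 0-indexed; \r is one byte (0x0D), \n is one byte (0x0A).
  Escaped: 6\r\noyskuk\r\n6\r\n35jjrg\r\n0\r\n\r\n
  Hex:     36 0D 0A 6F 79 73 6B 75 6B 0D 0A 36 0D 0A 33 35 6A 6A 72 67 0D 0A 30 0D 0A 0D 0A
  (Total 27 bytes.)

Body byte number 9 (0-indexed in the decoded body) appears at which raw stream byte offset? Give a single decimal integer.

Chunk 1: stream[0..1]='6' size=0x6=6, data at stream[3..9]='oyskuk' -> body[0..6], body so far='oyskuk'
Chunk 2: stream[11..12]='6' size=0x6=6, data at stream[14..20]='35jjrg' -> body[6..12], body so far='oyskuk35jjrg'
Chunk 3: stream[22..23]='0' size=0 (terminator). Final body='oyskuk35jjrg' (12 bytes)
Body byte 9 at stream offset 17

Answer: 17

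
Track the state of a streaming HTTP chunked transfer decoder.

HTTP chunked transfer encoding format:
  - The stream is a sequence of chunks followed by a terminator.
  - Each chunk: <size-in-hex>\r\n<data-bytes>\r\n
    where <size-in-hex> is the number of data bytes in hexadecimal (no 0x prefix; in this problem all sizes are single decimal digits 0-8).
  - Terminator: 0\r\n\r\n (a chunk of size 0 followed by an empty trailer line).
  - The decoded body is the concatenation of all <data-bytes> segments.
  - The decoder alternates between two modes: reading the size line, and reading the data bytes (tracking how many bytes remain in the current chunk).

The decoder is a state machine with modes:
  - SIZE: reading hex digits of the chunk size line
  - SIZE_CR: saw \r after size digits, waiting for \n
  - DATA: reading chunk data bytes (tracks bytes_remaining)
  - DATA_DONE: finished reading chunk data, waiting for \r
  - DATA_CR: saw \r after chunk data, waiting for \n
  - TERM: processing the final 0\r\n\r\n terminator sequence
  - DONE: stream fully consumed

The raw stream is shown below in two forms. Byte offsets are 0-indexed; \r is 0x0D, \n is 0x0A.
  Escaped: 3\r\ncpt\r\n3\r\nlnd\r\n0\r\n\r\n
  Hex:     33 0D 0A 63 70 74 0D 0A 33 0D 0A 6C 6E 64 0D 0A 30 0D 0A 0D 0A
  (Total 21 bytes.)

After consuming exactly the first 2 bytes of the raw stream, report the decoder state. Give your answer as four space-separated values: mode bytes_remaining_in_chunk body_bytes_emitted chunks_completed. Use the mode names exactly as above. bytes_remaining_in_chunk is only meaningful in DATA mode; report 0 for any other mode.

Answer: SIZE_CR 0 0 0

Derivation:
Byte 0 = '3': mode=SIZE remaining=0 emitted=0 chunks_done=0
Byte 1 = 0x0D: mode=SIZE_CR remaining=0 emitted=0 chunks_done=0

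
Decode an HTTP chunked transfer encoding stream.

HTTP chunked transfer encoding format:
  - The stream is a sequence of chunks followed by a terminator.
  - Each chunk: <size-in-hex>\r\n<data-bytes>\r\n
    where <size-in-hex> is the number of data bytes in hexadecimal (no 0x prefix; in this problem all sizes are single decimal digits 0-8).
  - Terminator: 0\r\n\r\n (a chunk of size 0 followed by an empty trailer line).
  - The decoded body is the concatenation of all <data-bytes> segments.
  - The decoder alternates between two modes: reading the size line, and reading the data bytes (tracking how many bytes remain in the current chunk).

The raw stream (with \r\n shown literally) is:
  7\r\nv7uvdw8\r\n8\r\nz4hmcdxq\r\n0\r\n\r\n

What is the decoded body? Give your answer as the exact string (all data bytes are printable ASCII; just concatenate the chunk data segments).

Answer: v7uvdw8z4hmcdxq

Derivation:
Chunk 1: stream[0..1]='7' size=0x7=7, data at stream[3..10]='v7uvdw8' -> body[0..7], body so far='v7uvdw8'
Chunk 2: stream[12..13]='8' size=0x8=8, data at stream[15..23]='z4hmcdxq' -> body[7..15], body so far='v7uvdw8z4hmcdxq'
Chunk 3: stream[25..26]='0' size=0 (terminator). Final body='v7uvdw8z4hmcdxq' (15 bytes)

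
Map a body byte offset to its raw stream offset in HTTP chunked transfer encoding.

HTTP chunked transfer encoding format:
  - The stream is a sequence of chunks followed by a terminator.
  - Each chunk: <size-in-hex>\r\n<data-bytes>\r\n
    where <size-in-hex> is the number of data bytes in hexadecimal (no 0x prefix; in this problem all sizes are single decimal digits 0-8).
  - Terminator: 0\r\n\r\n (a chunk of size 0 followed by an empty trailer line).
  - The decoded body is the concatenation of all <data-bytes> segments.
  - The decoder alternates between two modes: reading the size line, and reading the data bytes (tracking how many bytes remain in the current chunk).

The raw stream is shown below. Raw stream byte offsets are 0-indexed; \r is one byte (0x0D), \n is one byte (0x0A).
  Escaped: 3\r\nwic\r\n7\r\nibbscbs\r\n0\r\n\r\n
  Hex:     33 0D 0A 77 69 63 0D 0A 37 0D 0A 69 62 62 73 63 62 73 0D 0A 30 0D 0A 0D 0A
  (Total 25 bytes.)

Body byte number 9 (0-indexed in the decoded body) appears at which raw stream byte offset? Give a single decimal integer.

Answer: 17

Derivation:
Chunk 1: stream[0..1]='3' size=0x3=3, data at stream[3..6]='wic' -> body[0..3], body so far='wic'
Chunk 2: stream[8..9]='7' size=0x7=7, data at stream[11..18]='ibbscbs' -> body[3..10], body so far='wicibbscbs'
Chunk 3: stream[20..21]='0' size=0 (terminator). Final body='wicibbscbs' (10 bytes)
Body byte 9 at stream offset 17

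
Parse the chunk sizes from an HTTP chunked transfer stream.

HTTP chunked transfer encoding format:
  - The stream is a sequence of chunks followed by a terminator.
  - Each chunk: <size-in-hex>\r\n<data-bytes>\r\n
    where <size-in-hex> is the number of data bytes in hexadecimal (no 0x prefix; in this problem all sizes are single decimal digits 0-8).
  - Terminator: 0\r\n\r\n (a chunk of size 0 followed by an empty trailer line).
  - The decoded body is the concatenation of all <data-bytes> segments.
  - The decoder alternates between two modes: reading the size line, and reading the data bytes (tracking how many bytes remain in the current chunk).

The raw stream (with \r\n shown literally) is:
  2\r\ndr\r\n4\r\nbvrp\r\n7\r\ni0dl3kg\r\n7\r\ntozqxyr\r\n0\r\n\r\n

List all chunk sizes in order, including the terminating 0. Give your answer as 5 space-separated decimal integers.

Chunk 1: stream[0..1]='2' size=0x2=2, data at stream[3..5]='dr' -> body[0..2], body so far='dr'
Chunk 2: stream[7..8]='4' size=0x4=4, data at stream[10..14]='bvrp' -> body[2..6], body so far='drbvrp'
Chunk 3: stream[16..17]='7' size=0x7=7, data at stream[19..26]='i0dl3kg' -> body[6..13], body so far='drbvrpi0dl3kg'
Chunk 4: stream[28..29]='7' size=0x7=7, data at stream[31..38]='tozqxyr' -> body[13..20], body so far='drbvrpi0dl3kgtozqxyr'
Chunk 5: stream[40..41]='0' size=0 (terminator). Final body='drbvrpi0dl3kgtozqxyr' (20 bytes)

Answer: 2 4 7 7 0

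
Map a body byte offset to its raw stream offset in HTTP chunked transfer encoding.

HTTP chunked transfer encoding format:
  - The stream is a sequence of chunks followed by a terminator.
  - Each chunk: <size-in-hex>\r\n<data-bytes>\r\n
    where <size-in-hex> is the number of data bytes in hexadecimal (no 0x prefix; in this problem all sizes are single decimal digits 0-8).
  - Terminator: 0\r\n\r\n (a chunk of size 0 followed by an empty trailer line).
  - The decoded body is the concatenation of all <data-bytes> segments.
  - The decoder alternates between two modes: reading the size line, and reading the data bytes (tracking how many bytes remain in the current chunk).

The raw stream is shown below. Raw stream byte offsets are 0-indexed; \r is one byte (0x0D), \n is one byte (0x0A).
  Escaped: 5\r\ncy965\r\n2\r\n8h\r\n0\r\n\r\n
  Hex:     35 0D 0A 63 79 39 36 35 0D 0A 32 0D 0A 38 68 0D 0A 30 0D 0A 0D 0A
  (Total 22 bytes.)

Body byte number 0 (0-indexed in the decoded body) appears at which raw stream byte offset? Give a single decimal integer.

Chunk 1: stream[0..1]='5' size=0x5=5, data at stream[3..8]='cy965' -> body[0..5], body so far='cy965'
Chunk 2: stream[10..11]='2' size=0x2=2, data at stream[13..15]='8h' -> body[5..7], body so far='cy9658h'
Chunk 3: stream[17..18]='0' size=0 (terminator). Final body='cy9658h' (7 bytes)
Body byte 0 at stream offset 3

Answer: 3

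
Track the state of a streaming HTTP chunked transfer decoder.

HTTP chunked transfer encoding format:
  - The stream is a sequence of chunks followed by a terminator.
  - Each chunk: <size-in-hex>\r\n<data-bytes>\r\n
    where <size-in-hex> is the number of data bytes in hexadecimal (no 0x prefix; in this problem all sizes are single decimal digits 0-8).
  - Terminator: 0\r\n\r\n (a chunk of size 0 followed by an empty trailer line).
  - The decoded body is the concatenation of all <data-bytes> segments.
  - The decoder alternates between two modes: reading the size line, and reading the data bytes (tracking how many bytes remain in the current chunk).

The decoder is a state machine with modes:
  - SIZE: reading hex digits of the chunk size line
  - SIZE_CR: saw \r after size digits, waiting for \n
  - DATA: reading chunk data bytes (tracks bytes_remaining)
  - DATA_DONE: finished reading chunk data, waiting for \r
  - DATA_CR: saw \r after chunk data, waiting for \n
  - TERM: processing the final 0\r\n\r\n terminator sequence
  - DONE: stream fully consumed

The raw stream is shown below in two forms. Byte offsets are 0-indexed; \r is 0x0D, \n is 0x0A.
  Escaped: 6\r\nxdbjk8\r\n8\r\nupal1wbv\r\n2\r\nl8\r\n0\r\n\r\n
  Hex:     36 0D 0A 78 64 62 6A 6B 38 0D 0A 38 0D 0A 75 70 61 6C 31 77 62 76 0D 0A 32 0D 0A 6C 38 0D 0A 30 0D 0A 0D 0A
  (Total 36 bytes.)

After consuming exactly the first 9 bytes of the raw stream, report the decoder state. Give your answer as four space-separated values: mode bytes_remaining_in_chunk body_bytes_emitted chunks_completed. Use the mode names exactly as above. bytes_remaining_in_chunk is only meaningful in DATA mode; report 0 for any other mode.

Answer: DATA_DONE 0 6 0

Derivation:
Byte 0 = '6': mode=SIZE remaining=0 emitted=0 chunks_done=0
Byte 1 = 0x0D: mode=SIZE_CR remaining=0 emitted=0 chunks_done=0
Byte 2 = 0x0A: mode=DATA remaining=6 emitted=0 chunks_done=0
Byte 3 = 'x': mode=DATA remaining=5 emitted=1 chunks_done=0
Byte 4 = 'd': mode=DATA remaining=4 emitted=2 chunks_done=0
Byte 5 = 'b': mode=DATA remaining=3 emitted=3 chunks_done=0
Byte 6 = 'j': mode=DATA remaining=2 emitted=4 chunks_done=0
Byte 7 = 'k': mode=DATA remaining=1 emitted=5 chunks_done=0
Byte 8 = '8': mode=DATA_DONE remaining=0 emitted=6 chunks_done=0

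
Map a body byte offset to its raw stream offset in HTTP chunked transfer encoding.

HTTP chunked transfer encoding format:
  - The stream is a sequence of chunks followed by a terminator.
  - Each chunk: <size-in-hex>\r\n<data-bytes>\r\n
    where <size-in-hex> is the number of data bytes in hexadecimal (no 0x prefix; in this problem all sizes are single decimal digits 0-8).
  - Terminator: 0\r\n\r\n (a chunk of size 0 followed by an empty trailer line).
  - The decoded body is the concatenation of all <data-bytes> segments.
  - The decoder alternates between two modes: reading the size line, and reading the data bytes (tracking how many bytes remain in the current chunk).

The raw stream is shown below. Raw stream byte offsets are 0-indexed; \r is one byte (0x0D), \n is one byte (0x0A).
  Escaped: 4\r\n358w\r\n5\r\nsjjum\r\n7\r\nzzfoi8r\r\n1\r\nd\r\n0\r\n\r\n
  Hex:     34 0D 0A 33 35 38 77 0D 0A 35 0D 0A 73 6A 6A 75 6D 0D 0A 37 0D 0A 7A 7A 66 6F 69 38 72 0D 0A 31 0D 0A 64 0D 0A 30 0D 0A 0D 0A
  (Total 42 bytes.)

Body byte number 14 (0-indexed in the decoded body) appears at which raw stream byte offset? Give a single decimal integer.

Answer: 27

Derivation:
Chunk 1: stream[0..1]='4' size=0x4=4, data at stream[3..7]='358w' -> body[0..4], body so far='358w'
Chunk 2: stream[9..10]='5' size=0x5=5, data at stream[12..17]='sjjum' -> body[4..9], body so far='358wsjjum'
Chunk 3: stream[19..20]='7' size=0x7=7, data at stream[22..29]='zzfoi8r' -> body[9..16], body so far='358wsjjumzzfoi8r'
Chunk 4: stream[31..32]='1' size=0x1=1, data at stream[34..35]='d' -> body[16..17], body so far='358wsjjumzzfoi8rd'
Chunk 5: stream[37..38]='0' size=0 (terminator). Final body='358wsjjumzzfoi8rd' (17 bytes)
Body byte 14 at stream offset 27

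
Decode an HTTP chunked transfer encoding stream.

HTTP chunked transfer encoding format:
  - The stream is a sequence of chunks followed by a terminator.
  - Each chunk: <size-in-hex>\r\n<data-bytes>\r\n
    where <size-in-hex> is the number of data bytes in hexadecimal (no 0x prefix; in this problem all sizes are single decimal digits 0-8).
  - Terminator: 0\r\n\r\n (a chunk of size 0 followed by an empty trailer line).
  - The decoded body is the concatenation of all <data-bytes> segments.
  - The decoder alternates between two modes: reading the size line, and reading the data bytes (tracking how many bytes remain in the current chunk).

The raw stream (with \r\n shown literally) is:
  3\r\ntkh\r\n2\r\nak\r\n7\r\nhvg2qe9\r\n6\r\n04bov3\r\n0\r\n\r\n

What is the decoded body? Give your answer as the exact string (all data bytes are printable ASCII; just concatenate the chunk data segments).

Answer: tkhakhvg2qe904bov3

Derivation:
Chunk 1: stream[0..1]='3' size=0x3=3, data at stream[3..6]='tkh' -> body[0..3], body so far='tkh'
Chunk 2: stream[8..9]='2' size=0x2=2, data at stream[11..13]='ak' -> body[3..5], body so far='tkhak'
Chunk 3: stream[15..16]='7' size=0x7=7, data at stream[18..25]='hvg2qe9' -> body[5..12], body so far='tkhakhvg2qe9'
Chunk 4: stream[27..28]='6' size=0x6=6, data at stream[30..36]='04bov3' -> body[12..18], body so far='tkhakhvg2qe904bov3'
Chunk 5: stream[38..39]='0' size=0 (terminator). Final body='tkhakhvg2qe904bov3' (18 bytes)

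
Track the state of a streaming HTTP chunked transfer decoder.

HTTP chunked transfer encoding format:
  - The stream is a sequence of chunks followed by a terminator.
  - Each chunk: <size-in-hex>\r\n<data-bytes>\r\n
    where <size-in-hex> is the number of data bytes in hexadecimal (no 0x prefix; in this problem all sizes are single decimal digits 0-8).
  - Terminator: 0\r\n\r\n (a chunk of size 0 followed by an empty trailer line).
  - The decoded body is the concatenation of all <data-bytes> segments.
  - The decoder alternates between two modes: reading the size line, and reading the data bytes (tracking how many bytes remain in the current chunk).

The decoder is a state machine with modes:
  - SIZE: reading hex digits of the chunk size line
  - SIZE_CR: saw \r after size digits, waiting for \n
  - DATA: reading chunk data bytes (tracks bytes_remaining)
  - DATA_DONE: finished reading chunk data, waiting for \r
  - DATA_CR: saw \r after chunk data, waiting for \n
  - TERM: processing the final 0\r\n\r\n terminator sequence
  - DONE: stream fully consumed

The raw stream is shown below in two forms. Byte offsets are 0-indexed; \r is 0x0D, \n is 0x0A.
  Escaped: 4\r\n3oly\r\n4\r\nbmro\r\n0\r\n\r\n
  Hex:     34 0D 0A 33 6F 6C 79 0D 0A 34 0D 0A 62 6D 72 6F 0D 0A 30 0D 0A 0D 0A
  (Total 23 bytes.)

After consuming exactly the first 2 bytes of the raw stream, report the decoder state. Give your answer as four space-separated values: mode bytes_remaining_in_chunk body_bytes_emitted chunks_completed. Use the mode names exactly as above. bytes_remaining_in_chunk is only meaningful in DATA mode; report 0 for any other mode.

Byte 0 = '4': mode=SIZE remaining=0 emitted=0 chunks_done=0
Byte 1 = 0x0D: mode=SIZE_CR remaining=0 emitted=0 chunks_done=0

Answer: SIZE_CR 0 0 0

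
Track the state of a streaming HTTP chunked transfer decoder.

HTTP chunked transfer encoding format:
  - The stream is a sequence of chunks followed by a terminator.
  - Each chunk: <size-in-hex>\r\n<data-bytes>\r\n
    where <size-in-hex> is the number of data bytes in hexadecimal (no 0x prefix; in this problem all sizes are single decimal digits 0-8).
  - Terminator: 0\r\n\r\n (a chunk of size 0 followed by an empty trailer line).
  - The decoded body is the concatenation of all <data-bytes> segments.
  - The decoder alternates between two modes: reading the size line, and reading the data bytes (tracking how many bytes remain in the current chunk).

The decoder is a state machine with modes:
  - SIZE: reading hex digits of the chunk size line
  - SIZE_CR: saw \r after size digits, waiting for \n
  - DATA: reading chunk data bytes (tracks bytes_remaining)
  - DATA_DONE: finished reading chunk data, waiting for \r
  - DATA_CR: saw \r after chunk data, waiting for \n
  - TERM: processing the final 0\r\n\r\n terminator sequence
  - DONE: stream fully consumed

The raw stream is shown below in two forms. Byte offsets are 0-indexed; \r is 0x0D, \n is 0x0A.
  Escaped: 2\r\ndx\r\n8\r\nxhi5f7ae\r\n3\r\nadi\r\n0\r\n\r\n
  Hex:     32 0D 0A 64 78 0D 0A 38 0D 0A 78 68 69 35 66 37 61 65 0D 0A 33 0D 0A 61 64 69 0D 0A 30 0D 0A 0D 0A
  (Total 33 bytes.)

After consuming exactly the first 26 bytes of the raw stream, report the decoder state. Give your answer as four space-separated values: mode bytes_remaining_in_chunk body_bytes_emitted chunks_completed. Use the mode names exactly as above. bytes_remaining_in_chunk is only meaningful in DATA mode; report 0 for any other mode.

Answer: DATA_DONE 0 13 2

Derivation:
Byte 0 = '2': mode=SIZE remaining=0 emitted=0 chunks_done=0
Byte 1 = 0x0D: mode=SIZE_CR remaining=0 emitted=0 chunks_done=0
Byte 2 = 0x0A: mode=DATA remaining=2 emitted=0 chunks_done=0
Byte 3 = 'd': mode=DATA remaining=1 emitted=1 chunks_done=0
Byte 4 = 'x': mode=DATA_DONE remaining=0 emitted=2 chunks_done=0
Byte 5 = 0x0D: mode=DATA_CR remaining=0 emitted=2 chunks_done=0
Byte 6 = 0x0A: mode=SIZE remaining=0 emitted=2 chunks_done=1
Byte 7 = '8': mode=SIZE remaining=0 emitted=2 chunks_done=1
Byte 8 = 0x0D: mode=SIZE_CR remaining=0 emitted=2 chunks_done=1
Byte 9 = 0x0A: mode=DATA remaining=8 emitted=2 chunks_done=1
Byte 10 = 'x': mode=DATA remaining=7 emitted=3 chunks_done=1
Byte 11 = 'h': mode=DATA remaining=6 emitted=4 chunks_done=1
Byte 12 = 'i': mode=DATA remaining=5 emitted=5 chunks_done=1
Byte 13 = '5': mode=DATA remaining=4 emitted=6 chunks_done=1
Byte 14 = 'f': mode=DATA remaining=3 emitted=7 chunks_done=1
Byte 15 = '7': mode=DATA remaining=2 emitted=8 chunks_done=1
Byte 16 = 'a': mode=DATA remaining=1 emitted=9 chunks_done=1
Byte 17 = 'e': mode=DATA_DONE remaining=0 emitted=10 chunks_done=1
Byte 18 = 0x0D: mode=DATA_CR remaining=0 emitted=10 chunks_done=1
Byte 19 = 0x0A: mode=SIZE remaining=0 emitted=10 chunks_done=2
Byte 20 = '3': mode=SIZE remaining=0 emitted=10 chunks_done=2
Byte 21 = 0x0D: mode=SIZE_CR remaining=0 emitted=10 chunks_done=2
Byte 22 = 0x0A: mode=DATA remaining=3 emitted=10 chunks_done=2
Byte 23 = 'a': mode=DATA remaining=2 emitted=11 chunks_done=2
Byte 24 = 'd': mode=DATA remaining=1 emitted=12 chunks_done=2
Byte 25 = 'i': mode=DATA_DONE remaining=0 emitted=13 chunks_done=2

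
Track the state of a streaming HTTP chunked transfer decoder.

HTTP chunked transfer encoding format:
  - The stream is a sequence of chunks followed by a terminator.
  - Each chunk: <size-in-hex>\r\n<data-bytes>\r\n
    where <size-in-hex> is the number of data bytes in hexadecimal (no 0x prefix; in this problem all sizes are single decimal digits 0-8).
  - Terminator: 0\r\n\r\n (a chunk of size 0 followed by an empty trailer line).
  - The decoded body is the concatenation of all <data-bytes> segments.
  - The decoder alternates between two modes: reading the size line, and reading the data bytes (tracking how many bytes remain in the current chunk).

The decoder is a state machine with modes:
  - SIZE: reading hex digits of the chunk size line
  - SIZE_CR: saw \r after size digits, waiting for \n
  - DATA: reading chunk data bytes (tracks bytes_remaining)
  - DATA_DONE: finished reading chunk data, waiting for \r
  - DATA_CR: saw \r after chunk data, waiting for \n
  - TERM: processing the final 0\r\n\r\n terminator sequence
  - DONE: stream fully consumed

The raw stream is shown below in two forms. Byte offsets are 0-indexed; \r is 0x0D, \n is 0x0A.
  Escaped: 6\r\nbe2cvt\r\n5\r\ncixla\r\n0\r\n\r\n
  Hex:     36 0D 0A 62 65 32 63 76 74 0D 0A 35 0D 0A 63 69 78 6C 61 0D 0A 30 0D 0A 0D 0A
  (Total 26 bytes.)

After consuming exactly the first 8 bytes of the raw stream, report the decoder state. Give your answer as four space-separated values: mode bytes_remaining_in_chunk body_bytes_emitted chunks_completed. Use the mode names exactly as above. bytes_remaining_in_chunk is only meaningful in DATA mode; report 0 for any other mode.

Answer: DATA 1 5 0

Derivation:
Byte 0 = '6': mode=SIZE remaining=0 emitted=0 chunks_done=0
Byte 1 = 0x0D: mode=SIZE_CR remaining=0 emitted=0 chunks_done=0
Byte 2 = 0x0A: mode=DATA remaining=6 emitted=0 chunks_done=0
Byte 3 = 'b': mode=DATA remaining=5 emitted=1 chunks_done=0
Byte 4 = 'e': mode=DATA remaining=4 emitted=2 chunks_done=0
Byte 5 = '2': mode=DATA remaining=3 emitted=3 chunks_done=0
Byte 6 = 'c': mode=DATA remaining=2 emitted=4 chunks_done=0
Byte 7 = 'v': mode=DATA remaining=1 emitted=5 chunks_done=0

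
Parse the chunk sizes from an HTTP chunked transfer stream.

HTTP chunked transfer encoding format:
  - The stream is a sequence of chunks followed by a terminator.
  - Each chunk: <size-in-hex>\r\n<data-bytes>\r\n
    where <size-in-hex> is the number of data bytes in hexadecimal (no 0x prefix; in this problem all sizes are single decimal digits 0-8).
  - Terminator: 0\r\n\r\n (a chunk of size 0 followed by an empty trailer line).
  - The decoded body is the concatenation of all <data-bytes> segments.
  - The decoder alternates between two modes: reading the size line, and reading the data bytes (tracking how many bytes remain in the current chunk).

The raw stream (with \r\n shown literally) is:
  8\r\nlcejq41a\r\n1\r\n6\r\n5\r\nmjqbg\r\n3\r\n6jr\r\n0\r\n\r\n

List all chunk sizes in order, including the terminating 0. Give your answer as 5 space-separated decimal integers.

Chunk 1: stream[0..1]='8' size=0x8=8, data at stream[3..11]='lcejq41a' -> body[0..8], body so far='lcejq41a'
Chunk 2: stream[13..14]='1' size=0x1=1, data at stream[16..17]='6' -> body[8..9], body so far='lcejq41a6'
Chunk 3: stream[19..20]='5' size=0x5=5, data at stream[22..27]='mjqbg' -> body[9..14], body so far='lcejq41a6mjqbg'
Chunk 4: stream[29..30]='3' size=0x3=3, data at stream[32..35]='6jr' -> body[14..17], body so far='lcejq41a6mjqbg6jr'
Chunk 5: stream[37..38]='0' size=0 (terminator). Final body='lcejq41a6mjqbg6jr' (17 bytes)

Answer: 8 1 5 3 0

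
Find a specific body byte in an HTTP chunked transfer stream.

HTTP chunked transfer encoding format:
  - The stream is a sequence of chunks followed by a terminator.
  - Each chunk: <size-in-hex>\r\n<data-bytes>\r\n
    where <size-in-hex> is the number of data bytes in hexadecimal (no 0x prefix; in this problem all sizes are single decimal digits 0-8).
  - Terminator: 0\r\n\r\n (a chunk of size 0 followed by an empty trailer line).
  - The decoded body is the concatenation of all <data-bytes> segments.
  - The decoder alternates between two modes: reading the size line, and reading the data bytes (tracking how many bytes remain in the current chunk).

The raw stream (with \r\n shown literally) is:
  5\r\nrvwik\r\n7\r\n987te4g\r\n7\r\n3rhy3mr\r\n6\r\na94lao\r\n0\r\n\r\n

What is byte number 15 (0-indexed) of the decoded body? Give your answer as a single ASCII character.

Answer: y

Derivation:
Chunk 1: stream[0..1]='5' size=0x5=5, data at stream[3..8]='rvwik' -> body[0..5], body so far='rvwik'
Chunk 2: stream[10..11]='7' size=0x7=7, data at stream[13..20]='987te4g' -> body[5..12], body so far='rvwik987te4g'
Chunk 3: stream[22..23]='7' size=0x7=7, data at stream[25..32]='3rhy3mr' -> body[12..19], body so far='rvwik987te4g3rhy3mr'
Chunk 4: stream[34..35]='6' size=0x6=6, data at stream[37..43]='a94lao' -> body[19..25], body so far='rvwik987te4g3rhy3mra94lao'
Chunk 5: stream[45..46]='0' size=0 (terminator). Final body='rvwik987te4g3rhy3mra94lao' (25 bytes)
Body byte 15 = 'y'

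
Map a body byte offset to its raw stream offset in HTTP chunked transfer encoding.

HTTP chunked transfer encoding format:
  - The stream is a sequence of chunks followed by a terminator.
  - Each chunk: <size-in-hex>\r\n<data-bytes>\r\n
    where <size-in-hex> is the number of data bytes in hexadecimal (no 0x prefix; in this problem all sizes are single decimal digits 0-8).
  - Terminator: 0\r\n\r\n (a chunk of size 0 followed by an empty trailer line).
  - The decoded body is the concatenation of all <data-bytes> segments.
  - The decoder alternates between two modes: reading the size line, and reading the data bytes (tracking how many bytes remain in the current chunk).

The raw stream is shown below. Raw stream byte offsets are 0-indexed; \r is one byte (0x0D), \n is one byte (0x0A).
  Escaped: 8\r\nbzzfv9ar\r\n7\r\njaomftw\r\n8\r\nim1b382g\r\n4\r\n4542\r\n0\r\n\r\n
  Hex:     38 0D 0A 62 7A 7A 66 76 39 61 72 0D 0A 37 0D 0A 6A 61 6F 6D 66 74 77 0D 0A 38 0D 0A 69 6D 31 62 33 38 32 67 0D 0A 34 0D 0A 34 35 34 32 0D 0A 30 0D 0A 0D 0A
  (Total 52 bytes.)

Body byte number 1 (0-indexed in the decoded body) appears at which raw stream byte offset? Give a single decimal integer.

Chunk 1: stream[0..1]='8' size=0x8=8, data at stream[3..11]='bzzfv9ar' -> body[0..8], body so far='bzzfv9ar'
Chunk 2: stream[13..14]='7' size=0x7=7, data at stream[16..23]='jaomftw' -> body[8..15], body so far='bzzfv9arjaomftw'
Chunk 3: stream[25..26]='8' size=0x8=8, data at stream[28..36]='im1b382g' -> body[15..23], body so far='bzzfv9arjaomftwim1b382g'
Chunk 4: stream[38..39]='4' size=0x4=4, data at stream[41..45]='4542' -> body[23..27], body so far='bzzfv9arjaomftwim1b382g4542'
Chunk 5: stream[47..48]='0' size=0 (terminator). Final body='bzzfv9arjaomftwim1b382g4542' (27 bytes)
Body byte 1 at stream offset 4

Answer: 4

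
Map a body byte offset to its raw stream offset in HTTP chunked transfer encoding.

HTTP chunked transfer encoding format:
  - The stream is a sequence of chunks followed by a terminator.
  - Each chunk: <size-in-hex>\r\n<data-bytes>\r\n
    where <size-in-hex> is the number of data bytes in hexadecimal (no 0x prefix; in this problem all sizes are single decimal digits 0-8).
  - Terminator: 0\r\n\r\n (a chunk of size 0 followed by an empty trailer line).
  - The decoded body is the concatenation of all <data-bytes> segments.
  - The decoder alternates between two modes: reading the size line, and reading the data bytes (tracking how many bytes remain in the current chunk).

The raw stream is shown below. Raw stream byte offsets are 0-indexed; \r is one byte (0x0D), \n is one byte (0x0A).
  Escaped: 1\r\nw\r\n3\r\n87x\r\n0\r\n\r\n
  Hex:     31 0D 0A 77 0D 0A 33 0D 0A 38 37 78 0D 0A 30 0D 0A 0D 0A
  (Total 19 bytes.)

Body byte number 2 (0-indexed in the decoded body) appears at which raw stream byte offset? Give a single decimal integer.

Answer: 10

Derivation:
Chunk 1: stream[0..1]='1' size=0x1=1, data at stream[3..4]='w' -> body[0..1], body so far='w'
Chunk 2: stream[6..7]='3' size=0x3=3, data at stream[9..12]='87x' -> body[1..4], body so far='w87x'
Chunk 3: stream[14..15]='0' size=0 (terminator). Final body='w87x' (4 bytes)
Body byte 2 at stream offset 10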